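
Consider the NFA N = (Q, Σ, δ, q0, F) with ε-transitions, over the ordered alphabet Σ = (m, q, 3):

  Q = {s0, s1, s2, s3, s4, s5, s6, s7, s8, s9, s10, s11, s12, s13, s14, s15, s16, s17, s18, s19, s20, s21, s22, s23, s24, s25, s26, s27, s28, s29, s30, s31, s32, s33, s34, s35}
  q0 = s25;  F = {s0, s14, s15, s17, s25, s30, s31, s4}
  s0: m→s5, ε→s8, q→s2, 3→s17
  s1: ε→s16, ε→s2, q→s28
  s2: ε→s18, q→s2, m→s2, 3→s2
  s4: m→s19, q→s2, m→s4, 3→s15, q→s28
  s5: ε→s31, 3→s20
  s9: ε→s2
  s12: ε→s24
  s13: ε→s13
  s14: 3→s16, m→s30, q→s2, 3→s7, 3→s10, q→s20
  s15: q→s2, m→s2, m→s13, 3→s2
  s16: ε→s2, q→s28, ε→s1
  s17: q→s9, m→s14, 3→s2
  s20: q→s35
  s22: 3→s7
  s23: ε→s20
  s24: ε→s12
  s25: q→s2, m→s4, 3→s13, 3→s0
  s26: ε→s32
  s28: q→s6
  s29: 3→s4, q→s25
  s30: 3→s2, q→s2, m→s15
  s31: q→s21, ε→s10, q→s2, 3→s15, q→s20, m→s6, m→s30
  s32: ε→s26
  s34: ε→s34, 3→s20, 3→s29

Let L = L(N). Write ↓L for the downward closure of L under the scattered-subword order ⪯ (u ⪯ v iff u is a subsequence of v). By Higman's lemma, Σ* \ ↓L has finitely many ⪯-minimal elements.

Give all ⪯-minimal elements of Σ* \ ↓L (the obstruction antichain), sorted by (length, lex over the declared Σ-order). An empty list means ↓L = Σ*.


|Q|=36, |F|=8, |δ|=63 (16 ε).
min D↑ (9 st, q0=0, F={2}): 0:m→1,q→2,3→3 1:m→1,q→2,3→4 2:m→2,q→2,3→2 3:m→5,q→2,3→6 4:m→2,q→2,3→2 5:m→7,q→2,3→4 6:m→8,q→2,3→2 7:m→4,q→2,3→2 8:m→7,q→2,3→2 [Hopcroft].
'q': N↓-sim [24, 8] end={s18,s2,s20,s21,s28,s35,s6,s9} ∉↓L; 1/1 del acc.
'm3m': |S_i|=[24, 19, 12, 3] end={s13,s18,s2} — reject; 3/3 del acc.
'm33': |S_i|=[24, 19, 12, 2] end={s18,s2} — reject; 3/3 del acc.
'333': run [24, 21, 16, 8] end={s1,s10,s16,s18,s2,s28,s6,s7} rej; 3/3 del acc.
'3mm3': |S_i|=[24, 21, 17, 6, 2] end={s18,s2} rej; 4/4 deletions ∈↓L.
'3mmmm': run [24, 21, 17, 6, 4, 3] end={s13,s18,s2} ∉↓L; 5/5 del acc.
6 minimals (antichain).

A = [q, m3m, m33, 333, 3mm3, 3mmmm].


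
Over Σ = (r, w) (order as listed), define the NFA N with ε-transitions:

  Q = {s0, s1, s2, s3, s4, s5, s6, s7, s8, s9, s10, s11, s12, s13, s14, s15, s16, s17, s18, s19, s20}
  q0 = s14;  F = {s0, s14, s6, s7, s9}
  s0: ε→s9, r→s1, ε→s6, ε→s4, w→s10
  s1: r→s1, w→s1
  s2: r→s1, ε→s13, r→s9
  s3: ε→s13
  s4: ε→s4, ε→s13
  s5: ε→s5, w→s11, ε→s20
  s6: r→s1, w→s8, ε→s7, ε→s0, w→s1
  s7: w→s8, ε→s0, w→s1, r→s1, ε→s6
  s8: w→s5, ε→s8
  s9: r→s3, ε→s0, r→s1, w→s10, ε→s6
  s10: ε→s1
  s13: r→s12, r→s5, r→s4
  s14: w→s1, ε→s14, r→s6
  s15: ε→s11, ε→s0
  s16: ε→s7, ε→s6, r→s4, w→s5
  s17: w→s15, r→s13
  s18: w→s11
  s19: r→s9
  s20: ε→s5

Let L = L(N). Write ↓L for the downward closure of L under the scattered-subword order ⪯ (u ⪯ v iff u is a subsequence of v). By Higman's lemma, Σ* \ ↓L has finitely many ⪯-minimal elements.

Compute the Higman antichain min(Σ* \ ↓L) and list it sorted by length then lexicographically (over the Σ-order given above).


A = [w, rr].

|Q|=21, |F|=5, |δ|=51 (23 ε).
min D↑ (3 st, q0=0, F={2}): 0:r→1,w→2 1:r→2,w→2 2:r→2,w→2.
'w': run [15, 6] end={s1,s10,s11,s20,s5,s8} rej; 1/1 del acc.
'rr': |S_i|=[15, 14, 8] end={s1,s11,s12,s13,s20,s3,s4,s5} rej; 2/2 single-dels accept.
2 obstructions.


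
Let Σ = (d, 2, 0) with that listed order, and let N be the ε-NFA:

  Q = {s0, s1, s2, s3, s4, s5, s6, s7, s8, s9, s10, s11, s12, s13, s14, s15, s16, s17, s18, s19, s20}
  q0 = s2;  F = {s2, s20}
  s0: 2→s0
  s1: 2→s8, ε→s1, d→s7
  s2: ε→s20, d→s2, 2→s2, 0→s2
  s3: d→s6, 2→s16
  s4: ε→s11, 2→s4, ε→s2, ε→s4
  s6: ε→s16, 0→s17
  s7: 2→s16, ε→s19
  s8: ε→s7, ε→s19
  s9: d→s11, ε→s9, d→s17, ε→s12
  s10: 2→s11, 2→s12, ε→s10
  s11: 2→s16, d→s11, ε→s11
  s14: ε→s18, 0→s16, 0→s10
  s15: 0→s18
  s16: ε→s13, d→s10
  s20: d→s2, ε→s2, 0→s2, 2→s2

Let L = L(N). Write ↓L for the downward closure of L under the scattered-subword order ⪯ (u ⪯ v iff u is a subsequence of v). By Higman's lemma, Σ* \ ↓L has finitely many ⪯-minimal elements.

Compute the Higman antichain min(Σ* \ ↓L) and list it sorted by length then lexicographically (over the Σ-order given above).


|Q|=21, |F|=2, |δ|=40 (16 ε).
min D↑ (1 st, q0=0, F={}): 0:d→0,2→0,0→0.
L(D↑) = ∅ ⇒ ↓L = Σ*.

min(Σ*\↓L) = [].


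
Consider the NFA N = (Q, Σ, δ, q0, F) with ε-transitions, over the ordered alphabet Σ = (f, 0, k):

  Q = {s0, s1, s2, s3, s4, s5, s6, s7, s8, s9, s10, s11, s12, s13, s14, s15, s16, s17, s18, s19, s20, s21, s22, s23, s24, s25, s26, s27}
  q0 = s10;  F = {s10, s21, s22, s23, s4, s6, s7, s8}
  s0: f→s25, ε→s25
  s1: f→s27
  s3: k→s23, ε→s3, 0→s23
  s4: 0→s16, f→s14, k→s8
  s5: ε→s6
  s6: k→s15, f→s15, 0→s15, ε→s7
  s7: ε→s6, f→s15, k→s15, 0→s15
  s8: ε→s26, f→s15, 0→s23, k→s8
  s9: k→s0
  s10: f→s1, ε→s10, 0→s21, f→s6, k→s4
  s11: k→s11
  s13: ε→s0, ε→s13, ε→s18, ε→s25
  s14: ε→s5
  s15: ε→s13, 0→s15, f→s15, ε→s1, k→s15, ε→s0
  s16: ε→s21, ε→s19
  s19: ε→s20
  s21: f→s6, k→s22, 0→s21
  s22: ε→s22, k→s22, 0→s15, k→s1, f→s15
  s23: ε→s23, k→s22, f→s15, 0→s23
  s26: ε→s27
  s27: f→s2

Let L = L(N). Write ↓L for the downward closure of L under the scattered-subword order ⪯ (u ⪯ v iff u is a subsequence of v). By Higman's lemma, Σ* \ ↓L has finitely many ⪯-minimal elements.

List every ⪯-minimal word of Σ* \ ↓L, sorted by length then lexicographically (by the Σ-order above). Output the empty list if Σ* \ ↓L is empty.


|Q|=28, |F|=8, |δ|=57 (21 ε).
min D↑ (8 st, q0=0, F={4}): 0:f→1,0→2,k→3 1:f→4,0→4,k→4 2:f→1,0→2,k→5 3:f→1,0→2,k→6 4:f→4,0→4,k→4 5:f→4,0→4,k→5 6:f→4,0→7,k→6 7:f→4,0→7,k→5 [Hopcroft].
'ff': run [22, 12, 8] end={s0,s1,s13,s15,s18,s2,s25,s27} rej; 2/2 del acc.
'f0': N↓-sim [22, 12, 8] end={s0,s1,s13,s15,s18,s2,s25,s27} — reject; 2/2 del acc.
'fk': run [22, 12, 8] end={s0,s1,s13,s15,s18,s2,s25,s27} rej; 2/2 del acc.
'0kf': |S_i|=[22, 16, 9, 8] end={s0,s1,s13,s15,s18,s2,s25,s27} rej; 3/3 deletions ∈↓L.
'0k0': N↓-sim [22, 16, 9, 8] end={s0,s1,s13,s15,s18,s2,s25,s27} rej; 3/3 deletions ∈↓L.
'kkf': run [22, 21, 12, 8] end={s0,s1,s13,s15,s18,s2,s25,s27} ∉↓L; 3/3 del acc.
6 words, ⪯-incomp.

min(Σ*\↓L) = [ff, f0, fk, 0kf, 0k0, kkf].


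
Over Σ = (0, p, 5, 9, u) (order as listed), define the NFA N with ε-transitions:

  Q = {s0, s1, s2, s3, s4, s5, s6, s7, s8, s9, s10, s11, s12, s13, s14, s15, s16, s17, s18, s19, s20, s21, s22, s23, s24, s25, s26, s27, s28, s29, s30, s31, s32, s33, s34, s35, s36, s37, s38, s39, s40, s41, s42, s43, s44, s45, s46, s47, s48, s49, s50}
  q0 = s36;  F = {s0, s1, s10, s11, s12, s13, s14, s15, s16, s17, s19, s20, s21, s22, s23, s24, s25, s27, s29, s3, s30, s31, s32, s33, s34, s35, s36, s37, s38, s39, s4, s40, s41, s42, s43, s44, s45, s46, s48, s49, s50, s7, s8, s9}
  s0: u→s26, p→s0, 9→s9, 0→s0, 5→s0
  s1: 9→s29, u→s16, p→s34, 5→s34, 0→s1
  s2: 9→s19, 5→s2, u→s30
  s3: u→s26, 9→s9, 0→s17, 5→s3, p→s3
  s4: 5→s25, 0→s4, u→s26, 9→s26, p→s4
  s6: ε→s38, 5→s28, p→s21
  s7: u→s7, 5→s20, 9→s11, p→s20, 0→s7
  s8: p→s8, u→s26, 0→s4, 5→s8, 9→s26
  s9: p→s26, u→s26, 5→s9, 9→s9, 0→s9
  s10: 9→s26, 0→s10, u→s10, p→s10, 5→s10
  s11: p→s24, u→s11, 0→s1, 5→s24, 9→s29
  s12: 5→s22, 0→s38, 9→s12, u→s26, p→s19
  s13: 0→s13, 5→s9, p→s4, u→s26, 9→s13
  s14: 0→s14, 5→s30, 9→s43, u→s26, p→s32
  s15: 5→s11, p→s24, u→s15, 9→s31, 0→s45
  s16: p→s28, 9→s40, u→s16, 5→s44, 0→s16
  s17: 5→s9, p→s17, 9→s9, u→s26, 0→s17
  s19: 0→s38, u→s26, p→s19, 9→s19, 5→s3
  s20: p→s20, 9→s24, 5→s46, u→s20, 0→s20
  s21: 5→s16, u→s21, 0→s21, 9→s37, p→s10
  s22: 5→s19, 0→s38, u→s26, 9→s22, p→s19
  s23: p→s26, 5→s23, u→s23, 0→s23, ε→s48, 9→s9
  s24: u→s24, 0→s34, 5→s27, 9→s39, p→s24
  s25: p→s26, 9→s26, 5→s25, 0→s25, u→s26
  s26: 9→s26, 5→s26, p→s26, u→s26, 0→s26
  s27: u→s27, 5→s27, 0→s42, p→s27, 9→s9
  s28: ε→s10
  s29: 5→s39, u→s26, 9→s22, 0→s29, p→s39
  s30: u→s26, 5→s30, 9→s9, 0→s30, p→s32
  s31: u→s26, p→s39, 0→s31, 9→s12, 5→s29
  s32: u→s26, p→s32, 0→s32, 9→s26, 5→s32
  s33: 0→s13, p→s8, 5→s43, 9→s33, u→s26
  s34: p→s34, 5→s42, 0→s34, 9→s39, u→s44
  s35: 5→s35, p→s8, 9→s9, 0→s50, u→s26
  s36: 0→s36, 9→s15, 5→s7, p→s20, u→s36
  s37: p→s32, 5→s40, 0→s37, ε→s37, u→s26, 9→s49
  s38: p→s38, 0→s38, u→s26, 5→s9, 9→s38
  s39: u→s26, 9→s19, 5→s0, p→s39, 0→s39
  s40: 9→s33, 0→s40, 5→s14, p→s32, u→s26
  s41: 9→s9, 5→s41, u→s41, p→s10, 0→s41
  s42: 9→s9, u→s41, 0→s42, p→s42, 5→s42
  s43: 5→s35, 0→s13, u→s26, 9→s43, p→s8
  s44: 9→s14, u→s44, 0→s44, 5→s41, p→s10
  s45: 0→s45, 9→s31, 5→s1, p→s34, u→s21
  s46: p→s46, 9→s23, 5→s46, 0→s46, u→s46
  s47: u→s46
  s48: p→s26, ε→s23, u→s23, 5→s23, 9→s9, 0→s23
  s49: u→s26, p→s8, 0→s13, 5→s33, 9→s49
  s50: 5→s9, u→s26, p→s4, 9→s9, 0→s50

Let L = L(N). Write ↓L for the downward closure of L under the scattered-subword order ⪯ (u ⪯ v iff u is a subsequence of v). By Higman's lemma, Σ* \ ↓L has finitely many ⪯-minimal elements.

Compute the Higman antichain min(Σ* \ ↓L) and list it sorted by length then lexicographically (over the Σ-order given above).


|Q|=51, |F|=44, |δ|=236 (5 ε).
min D↑ (44 st, q0=0, F={17}): 0:0→0,p→1,5→2,9→3,u→0 1:0→1,p→1,5→4,9→5,u→1 2:0→2,p→1,5→1,9→6,u→2 3:0→7,p→5,5→6,9→8,u→3 4:0→4,p→4,5→4,9→9,u→4 5:0→10,p→5,5→11,9→12,u→5 6:0→13,p→5,5→5,9→14,u→6 7:0→7,p→10,5→13,9→8,u→15 8:0→8,p→12,5→14,9→16,u→17 9:0→9,p→17,5→9,9→18,u→9 10:0→10,p→10,5→19,9→12,u→20 11:0→19,p→11,5→11,9→18,u→11 12:0→12,p→12,5→21,9→22,u→17 13:0→13,p→10,5→10,9→14,u→23 14:0→14,p→12,5→12,9→24,u→17 15:0→15,p→25,5→23,9→26,u→15 16:0→27,p→22,5→24,9→16,u→17 17:0→17,p→17,5→17,9→17,u→17 18:0→18,p→17,5→18,9→18,u→17 19:0→19,p→19,5→19,9→18,u→28 20:0→20,p→25,5→28,9→29,u→20 21:0→21,p→21,5→21,9→18,u→17 22:0→27,p→22,5→30,9→22,u→17 23:0→23,p→25,5→20,9→31,u→23 24:0→27,p→22,5→22,9→24,u→17 25:0→25,p→25,5→25,9→17,u→25 26:0→26,p→32,5→31,9→33,u→17 27:0→27,p→27,5→18,9→27,u→17 28:0→28,p→25,5→28,9→18,u→28 29:0→29,p→32,5→34,9→35,u→17 30:0→36,p→30,5→30,9→18,u→17 31:0→31,p→32,5→29,9→37,u→17 32:0→32,p→32,5→32,9→17,u→17 33:0→38,p→39,5→37,9→33,u→17 34:0→34,p→32,5→34,9→18,u→17 35:0→38,p→39,5→40,9→35,u→17 36:0→36,p→36,5→18,9→18,u→17 37:0→38,p→39,5→35,9→37,u→17 38:0→38,p→41,5→18,9→38,u→17 39:0→41,p→39,5→39,9→17,u→17 40:0→42,p→39,5→40,9→18,u→17 41:0→41,p→41,5→43,9→17,u→17 42:0→42,p→41,5→18,9→18,u→17 43:0→43,p→17,5→43,9→17,u→17 [Hopcroft].
'99u': N↓-sim [46, 42, 26, 1] end={s26} — reject; 3/3 del acc.
'p59p': run [46, 30, 19, 4, 1] end={s26} ∉↓L; 4/4 deletions ∈↓L.
'5559p': N↓-sim [46, 38, 29, 19, 4, 1] end={s26} ∉↓L; 5/5 deletions ∈↓L.
'90up9': N↓-sim [46, 42, 38, 24, 7, 1] end={s26} rej; 5/5 single-dels accept.
'99905p': |S_i|=[46, 42, 26, 17, 8, 3, 1] end={s26} rej; 6/6 deletions ∈↓L.
5 obstructions.

A = [99u, p59p, 5559p, 90up9, 99905p].


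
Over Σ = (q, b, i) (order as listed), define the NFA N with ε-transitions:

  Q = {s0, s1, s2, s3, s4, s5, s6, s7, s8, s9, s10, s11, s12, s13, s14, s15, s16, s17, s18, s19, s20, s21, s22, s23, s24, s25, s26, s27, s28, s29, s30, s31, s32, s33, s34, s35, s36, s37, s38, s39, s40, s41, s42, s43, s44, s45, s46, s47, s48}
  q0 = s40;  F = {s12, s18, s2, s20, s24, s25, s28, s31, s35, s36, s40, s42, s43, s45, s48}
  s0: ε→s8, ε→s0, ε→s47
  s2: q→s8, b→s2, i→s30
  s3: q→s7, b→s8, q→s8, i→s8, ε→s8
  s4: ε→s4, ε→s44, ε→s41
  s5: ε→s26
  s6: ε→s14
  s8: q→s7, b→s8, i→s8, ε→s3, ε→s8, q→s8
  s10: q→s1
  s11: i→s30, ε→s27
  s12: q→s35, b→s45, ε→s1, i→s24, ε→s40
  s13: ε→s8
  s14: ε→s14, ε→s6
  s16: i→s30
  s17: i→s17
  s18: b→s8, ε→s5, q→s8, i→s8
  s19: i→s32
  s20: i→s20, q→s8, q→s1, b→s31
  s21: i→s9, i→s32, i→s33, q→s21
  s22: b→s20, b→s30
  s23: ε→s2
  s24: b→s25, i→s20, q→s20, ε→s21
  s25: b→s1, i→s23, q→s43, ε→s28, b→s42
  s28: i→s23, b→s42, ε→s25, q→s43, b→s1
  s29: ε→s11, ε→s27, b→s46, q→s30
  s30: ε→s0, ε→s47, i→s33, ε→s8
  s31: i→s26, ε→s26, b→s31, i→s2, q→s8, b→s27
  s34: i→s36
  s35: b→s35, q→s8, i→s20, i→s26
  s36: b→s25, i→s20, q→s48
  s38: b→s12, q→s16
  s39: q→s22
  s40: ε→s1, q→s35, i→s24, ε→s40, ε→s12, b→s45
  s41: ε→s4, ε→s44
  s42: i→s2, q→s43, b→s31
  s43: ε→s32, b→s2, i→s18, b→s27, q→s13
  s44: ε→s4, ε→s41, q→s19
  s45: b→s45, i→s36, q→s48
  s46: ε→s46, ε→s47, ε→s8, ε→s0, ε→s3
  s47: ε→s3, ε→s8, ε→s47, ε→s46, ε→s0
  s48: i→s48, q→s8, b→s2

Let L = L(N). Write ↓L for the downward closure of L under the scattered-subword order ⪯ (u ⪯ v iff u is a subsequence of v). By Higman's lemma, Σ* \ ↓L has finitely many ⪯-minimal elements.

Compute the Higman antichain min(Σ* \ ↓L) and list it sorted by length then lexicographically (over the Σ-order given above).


|Q|=49, |F|=15, |δ|=125 (46 ε).
min D↑ (14 st, q0=0, F={4}): 0:q→1,b→2,i→3 1:q→4,b→1,i→5 2:q→6,b→2,i→7 3:q→5,b→8,i→5 4:q→4,b→4,i→4 5:q→4,b→9,i→5 6:q→4,b→10,i→6 7:q→6,b→8,i→5 8:q→11,b→12,i→10 9:q→4,b→9,i→10 10:q→4,b→10,i→4 11:q→4,b→10,i→13 12:q→11,b→9,i→10 13:q→4,b→4,i→4.
'qq': |S_i|=[32, 23, 9] end={s1,s13,s21,s3,s32,s33,s7,s8,s9} ∉↓L; 2/2 del acc.
'iiq': N↓-sim [32, 28, 20, 4] end={s1,s3,s7,s8} ∉↓L; 3/3 single-dels accept.
'bqbi': run [32, 27, 18, 10, 8] end={s0,s3,s30,s33,s46,s47,s7,s8} — reject; 4/4 deletions ∈↓L.
'ibii': N↓-sim [32, 28, 22, 13, 8] end={s0,s3,s30,s33,s46,s47,s7,s8} ∉↓L; 4/4 del acc.
'ibqib': run [32, 28, 22, 16, 11, 3] end={s3,s7,s8} rej; 5/5 single-dels accept.
'ibbbq': N↓-sim [32, 28, 22, 19, 12, 3] end={s3,s7,s8} rej; 5/5 deletions ∈↓L.
6 words, ⪯-incomp.

A = [qq, iiq, bqbi, ibii, ibqib, ibbbq].


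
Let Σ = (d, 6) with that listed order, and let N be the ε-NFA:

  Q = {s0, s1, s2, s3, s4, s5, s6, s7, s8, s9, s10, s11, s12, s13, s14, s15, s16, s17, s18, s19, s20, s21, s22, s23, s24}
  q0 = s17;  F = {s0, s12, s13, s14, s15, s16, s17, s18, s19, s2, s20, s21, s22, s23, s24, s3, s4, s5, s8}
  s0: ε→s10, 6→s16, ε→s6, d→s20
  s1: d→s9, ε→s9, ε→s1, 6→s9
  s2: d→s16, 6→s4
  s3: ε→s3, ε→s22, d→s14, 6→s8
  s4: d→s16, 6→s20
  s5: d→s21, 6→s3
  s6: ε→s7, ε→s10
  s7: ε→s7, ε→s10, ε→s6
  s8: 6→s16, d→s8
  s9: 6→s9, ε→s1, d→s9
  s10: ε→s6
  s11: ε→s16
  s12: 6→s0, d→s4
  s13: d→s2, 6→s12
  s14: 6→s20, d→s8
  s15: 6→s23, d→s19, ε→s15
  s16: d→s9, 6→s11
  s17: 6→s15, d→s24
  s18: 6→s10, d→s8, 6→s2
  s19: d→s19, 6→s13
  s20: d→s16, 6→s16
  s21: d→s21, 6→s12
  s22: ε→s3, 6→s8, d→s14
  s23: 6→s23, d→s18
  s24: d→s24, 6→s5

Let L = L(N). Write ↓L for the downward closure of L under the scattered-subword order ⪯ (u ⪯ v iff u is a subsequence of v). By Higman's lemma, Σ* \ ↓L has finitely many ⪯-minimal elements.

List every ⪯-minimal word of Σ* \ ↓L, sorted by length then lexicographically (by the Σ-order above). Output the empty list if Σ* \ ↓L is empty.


|Q|=25, |F|=19, |δ|=59 (16 ε).
min D↑ (19 st, q0=0, F={18}): 0:d→1,6→2 1:d→1,6→3 2:d→4,6→5 3:d→6,6→7 4:d→4,6→8 5:d→9,6→5 6:d→6,6→10 7:d→11,6→12 8:d→13,6→10 9:d→12,6→13 10:d→14,6→15 11:d→12,6→16 12:d→12,6→17 13:d→17,6→14 14:d→17,6→16 15:d→16,6→17 16:d→17,6→17 17:d→18,6→17 18:d→18,6→18 (ε-aug+det+¬).
'd6666d': |S_i|=[25, 22, 19, 15, 10, 4, 2] end={s1,s9} rej; 6/6 single-dels accept.
'6d6ddd': run [25, 23, 18, 13, 7, 4, 2] end={s1,s9} — reject; 6/6 del acc.
'66dd6d': run [25, 23, 19, 13, 5, 4, 2] end={s1,s9} — reject; 6/6 single-dels accept.
'66d6dd': |S_i|=[25, 23, 19, 13, 10, 4, 2] end={s1,s9} — reject; 6/6 del acc.
4 words, ⪯-incomp.

A = [d6666d, 6d6ddd, 66dd6d, 66d6dd].


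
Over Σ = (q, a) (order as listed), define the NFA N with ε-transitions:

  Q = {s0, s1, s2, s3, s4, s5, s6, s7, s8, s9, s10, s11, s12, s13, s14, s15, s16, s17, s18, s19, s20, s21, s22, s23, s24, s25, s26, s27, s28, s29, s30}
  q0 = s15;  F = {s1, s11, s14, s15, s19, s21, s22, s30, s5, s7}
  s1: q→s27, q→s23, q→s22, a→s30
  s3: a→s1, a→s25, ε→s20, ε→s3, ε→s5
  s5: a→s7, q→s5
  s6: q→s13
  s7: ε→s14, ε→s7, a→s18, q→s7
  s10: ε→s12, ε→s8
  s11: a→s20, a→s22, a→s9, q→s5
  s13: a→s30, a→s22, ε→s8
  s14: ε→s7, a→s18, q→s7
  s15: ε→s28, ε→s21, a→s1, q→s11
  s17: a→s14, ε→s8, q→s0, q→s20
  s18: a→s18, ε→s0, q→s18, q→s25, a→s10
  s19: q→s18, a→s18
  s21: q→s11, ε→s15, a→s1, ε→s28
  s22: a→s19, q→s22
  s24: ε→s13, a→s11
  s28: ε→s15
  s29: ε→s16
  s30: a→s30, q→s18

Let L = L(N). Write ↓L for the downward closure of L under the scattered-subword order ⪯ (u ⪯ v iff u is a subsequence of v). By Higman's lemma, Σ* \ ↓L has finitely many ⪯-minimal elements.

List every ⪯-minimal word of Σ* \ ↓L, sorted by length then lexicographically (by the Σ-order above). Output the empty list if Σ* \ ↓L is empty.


|Q|=31, |F|=10, |δ|=55 (18 ε).
min D↑ (9 st, q0=0, F={8}): 0:q→1,a→2 1:q→3,a→4 2:q→4,a→5 3:q→3,a→6 4:q→4,a→7 5:q→8,a→5 6:q→6,a→8 7:q→8,a→8 8:q→8,a→8 [Hopcroft].
'aaq': run [21, 16, 8, 6] end={s0,s10,s12,s18,s25,s8} — reject; 3/3 deletions ∈↓L.
'qqaa': run [21, 16, 11, 9, 6] end={s0,s10,s12,s18,s25,s8} rej; 4/4 single-dels accept.
'qaaa': |S_i|=[21, 16, 12, 7, 6] end={s0,s10,s12,s18,s25,s8} rej; 4/4 del acc.
'aqaa': run [21, 16, 12, 7, 6] end={s0,s10,s12,s18,s25,s8} ∉↓L; 4/4 deletions ∈↓L.
4 obstructions.

min(Σ*\↓L) = [aaq, qqaa, qaaa, aqaa].


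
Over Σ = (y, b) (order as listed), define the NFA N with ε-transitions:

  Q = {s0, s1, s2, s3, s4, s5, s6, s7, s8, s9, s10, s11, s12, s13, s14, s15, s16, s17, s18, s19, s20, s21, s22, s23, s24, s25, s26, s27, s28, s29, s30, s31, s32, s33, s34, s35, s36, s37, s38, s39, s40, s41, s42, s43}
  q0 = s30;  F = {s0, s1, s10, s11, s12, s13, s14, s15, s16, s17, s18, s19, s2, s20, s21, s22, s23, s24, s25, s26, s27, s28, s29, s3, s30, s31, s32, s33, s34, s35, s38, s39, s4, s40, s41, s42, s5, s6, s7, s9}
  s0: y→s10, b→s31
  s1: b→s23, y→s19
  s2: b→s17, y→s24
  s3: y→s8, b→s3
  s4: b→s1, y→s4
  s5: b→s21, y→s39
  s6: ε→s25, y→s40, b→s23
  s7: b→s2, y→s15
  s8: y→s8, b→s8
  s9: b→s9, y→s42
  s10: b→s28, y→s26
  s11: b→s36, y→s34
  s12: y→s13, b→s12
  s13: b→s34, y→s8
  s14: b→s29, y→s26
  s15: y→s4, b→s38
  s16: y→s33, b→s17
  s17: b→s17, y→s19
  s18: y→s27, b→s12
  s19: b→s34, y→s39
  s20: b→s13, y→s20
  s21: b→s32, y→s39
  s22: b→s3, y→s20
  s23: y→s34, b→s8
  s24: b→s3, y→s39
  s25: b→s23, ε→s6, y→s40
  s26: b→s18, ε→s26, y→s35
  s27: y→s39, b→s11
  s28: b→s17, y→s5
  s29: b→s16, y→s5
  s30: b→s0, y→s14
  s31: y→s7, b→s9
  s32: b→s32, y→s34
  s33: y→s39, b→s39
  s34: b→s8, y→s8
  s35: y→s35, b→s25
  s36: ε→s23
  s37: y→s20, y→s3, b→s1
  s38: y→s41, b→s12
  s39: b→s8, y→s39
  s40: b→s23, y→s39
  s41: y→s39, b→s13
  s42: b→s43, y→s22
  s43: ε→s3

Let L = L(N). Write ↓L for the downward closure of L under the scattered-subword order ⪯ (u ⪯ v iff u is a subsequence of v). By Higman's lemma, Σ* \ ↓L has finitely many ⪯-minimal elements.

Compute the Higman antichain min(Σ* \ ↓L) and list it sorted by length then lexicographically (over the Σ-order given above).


|Q|=44, |F|=40, |δ|=90 (5 ε).
min D↑ (40 st, q0=0, F={28}): 0:y→1,b→2 1:y→3,b→4 2:y→5,b→6 3:y→7,b→8 4:y→9,b→10 5:y→3,b→11 6:y→12,b→13 7:y→7,b→14 8:y→15,b→16 9:y→17,b→18 10:y→19,b→20 11:y→9,b→20 12:y→21,b→22 13:y→23,b→13 14:y→24,b→25 15:y→17,b→26 16:y→27,b→16 17:y→17,b→28 18:y→17,b→29 19:y→17,b→17 20:y→30,b→20 21:y→31,b→32 22:y→33,b→20 23:y→34,b→35 24:y→17,b→25 25:y→36,b→28 26:y→36,b→25 27:y→28,b→36 28:y→28,b→28 29:y→36,b→29 30:y→17,b→36 31:y→31,b→37 32:y→38,b→16 33:y→17,b→35 34:y→39,b→35 35:y→28,b→35 36:y→28,b→28 37:y→30,b→25 38:y→17,b→27 39:y→39,b→27 [Hopcroft].
'ybyyb': N↓-sim [43, 39, 29, 17, 3, 1] end={s8} rej; 5/5 deletions ∈↓L.
'yyybbb': N↓-sim [43, 39, 29, 17, 12, 4, 1] end={s8} — reject; 6/6 deletions ∈↓L.
'yybbyy': N↓-sim [43, 39, 29, 20, 9, 3, 1] end={s8} rej; 6/6 del acc.
'ybbybb': run [43, 39, 29, 15, 6, 3, 1] end={s8} rej; 6/6 single-dels accept.
'bbbyby': |S_i|=[43, 41, 36, 23, 12, 5, 1] end={s8} ∉↓L; 6/6 del acc.
5 minimals (antichain).

min(Σ*\↓L) = [ybyyb, yyybbb, yybbyy, ybbybb, bbbyby].


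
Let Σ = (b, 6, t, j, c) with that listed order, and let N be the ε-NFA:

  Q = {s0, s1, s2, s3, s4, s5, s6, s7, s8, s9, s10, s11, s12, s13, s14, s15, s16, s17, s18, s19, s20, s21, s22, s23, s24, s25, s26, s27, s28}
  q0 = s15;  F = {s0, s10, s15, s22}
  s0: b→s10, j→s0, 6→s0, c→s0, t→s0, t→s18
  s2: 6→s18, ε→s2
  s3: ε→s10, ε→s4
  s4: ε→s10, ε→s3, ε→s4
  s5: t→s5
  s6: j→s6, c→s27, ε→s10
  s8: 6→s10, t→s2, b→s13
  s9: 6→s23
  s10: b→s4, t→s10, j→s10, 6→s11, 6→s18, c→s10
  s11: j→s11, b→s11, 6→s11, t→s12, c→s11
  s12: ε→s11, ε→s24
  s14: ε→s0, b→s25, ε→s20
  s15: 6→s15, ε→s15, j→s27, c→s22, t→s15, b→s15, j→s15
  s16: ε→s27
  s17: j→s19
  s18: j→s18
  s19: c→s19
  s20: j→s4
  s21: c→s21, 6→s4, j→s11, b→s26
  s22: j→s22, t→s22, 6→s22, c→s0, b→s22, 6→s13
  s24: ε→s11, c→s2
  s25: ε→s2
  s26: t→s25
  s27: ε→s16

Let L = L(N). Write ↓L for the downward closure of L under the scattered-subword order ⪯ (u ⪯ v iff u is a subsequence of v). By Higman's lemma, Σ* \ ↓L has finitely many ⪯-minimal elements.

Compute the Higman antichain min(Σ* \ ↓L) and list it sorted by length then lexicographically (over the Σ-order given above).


min(Σ*\↓L) = [ccb6].

|Q|=29, |F|=4, |δ|=64 (16 ε).
min D↑ (5 st, q0=0, F={4}): 0:b→0,6→0,t→0,j→0,c→1 1:b→1,6→1,t→1,j→1,c→2 2:b→3,6→2,t→2,j→2,c→2 3:b→3,6→4,t→3,j→3,c→3 4:b→4,6→4,t→4,j→4,c→4 (ε-aug+det+¬).
'ccb6': N↓-sim [14, 11, 9, 8, 5] end={s11,s12,s18,s2,s24} — reject; 4/4 deletions ∈↓L.
1 minimals (antichain).


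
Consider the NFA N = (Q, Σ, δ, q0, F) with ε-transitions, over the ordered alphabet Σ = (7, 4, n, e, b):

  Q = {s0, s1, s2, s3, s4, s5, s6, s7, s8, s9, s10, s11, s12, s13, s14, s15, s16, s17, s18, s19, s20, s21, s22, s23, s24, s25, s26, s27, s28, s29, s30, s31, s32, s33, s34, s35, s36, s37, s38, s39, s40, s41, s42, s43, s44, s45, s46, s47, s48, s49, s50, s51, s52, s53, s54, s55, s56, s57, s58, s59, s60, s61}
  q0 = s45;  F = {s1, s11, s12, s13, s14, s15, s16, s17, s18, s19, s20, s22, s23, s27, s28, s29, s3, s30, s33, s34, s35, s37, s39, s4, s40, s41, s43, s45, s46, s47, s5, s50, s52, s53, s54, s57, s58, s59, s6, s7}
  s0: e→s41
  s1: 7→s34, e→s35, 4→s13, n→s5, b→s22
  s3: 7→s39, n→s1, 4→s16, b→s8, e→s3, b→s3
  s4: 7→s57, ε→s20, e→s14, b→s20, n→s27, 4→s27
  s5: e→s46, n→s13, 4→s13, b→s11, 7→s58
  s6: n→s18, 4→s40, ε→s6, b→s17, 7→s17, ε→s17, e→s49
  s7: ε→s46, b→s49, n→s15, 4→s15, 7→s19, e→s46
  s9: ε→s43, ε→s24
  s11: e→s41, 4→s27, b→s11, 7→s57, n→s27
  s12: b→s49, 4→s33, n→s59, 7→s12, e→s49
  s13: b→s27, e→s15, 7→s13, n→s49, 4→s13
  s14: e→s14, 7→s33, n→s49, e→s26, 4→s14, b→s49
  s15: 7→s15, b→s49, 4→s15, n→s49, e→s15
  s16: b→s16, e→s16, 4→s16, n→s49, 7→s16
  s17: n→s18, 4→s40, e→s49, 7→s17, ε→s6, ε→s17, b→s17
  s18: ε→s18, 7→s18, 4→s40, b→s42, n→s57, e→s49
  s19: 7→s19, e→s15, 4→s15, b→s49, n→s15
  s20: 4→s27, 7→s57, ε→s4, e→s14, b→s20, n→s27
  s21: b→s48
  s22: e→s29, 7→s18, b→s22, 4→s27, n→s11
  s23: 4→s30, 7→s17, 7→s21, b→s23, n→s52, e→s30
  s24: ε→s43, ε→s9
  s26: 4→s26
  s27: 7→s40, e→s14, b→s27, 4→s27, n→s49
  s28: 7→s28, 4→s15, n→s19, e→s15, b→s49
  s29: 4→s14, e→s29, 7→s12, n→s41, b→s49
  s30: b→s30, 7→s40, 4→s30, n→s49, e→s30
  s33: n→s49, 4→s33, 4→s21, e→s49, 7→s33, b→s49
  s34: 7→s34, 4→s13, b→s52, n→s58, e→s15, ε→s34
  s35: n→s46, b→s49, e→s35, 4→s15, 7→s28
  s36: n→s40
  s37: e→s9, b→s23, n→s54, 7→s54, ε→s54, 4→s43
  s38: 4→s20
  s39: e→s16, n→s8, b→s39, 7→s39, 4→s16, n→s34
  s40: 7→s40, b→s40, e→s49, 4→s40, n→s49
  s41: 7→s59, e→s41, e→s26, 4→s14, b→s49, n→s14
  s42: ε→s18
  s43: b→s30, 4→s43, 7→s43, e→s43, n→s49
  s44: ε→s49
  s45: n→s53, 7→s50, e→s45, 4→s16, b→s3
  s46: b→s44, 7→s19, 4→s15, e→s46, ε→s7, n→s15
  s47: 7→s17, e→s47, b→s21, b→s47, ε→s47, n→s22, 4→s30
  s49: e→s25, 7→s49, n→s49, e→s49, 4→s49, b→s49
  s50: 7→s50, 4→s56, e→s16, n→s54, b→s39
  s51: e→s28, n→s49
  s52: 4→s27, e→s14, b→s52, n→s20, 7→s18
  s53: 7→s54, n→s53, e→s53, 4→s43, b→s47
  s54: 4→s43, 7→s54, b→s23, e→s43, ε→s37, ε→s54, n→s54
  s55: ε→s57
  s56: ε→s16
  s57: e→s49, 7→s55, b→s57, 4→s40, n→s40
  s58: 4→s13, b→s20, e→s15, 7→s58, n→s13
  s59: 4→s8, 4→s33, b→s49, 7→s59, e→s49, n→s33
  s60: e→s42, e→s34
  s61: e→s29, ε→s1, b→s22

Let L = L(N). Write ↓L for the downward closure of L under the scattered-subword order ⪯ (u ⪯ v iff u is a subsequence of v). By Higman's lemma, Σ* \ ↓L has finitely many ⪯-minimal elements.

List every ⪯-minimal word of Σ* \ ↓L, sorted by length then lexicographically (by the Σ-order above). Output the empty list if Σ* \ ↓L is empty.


A = [4n, 7en, nb7e, bneb, bnnnn].

|Q|=62, |F|=40, |δ|=248 (23 ε).
min D↑ (37 st, q0=0, F={7}): 0:7→1,4→2,n→3,e→0,b→4 1:7→1,4→2,n→5,e→2,b→6 2:7→2,4→2,n→7,e→2,b→2 3:7→5,4→8,n→3,e→3,b→9 4:7→6,4→2,n→10,e→4,b→4 5:7→5,4→8,n→5,e→8,b→11 6:7→6,4→2,n→12,e→2,b→6 7:7→7,4→7,n→7,e→7,b→7 8:7→8,4→8,n→7,e→8,b→13 9:7→14,4→13,n→15,e→9,b→9 10:7→12,4→16,n→17,e→18,b→15 11:7→14,4→13,n→19,e→13,b→11 12:7→12,4→16,n→20,e→21,b→19 13:7→22,4→13,n→7,e→13,b→13 14:7→14,4→22,n→23,e→7,b→14 15:7→23,4→24,n→25,e→26,b→15 16:7→16,4→16,n→7,e→21,b→24 17:7→20,4→16,n→16,e→27,b→25 18:7→28,4→21,n→27,e→18,b→7 19:7→23,4→24,n→29,e→30,b→19 20:7→20,4→16,n→16,e→21,b→29 21:7→21,4→21,n→7,e→21,b→7 22:7→22,4→22,n→7,e→7,b→22 23:7→23,4→22,n→31,e→7,b→23 24:7→22,4→24,n→7,e→30,b→24 25:7→31,4→24,n→24,e→32,b→25 26:7→33,4→30,n→32,e→26,b→7 27:7→34,4→21,n→21,e→27,b→7 28:7→28,4→21,n→34,e→21,b→7 29:7→31,4→24,n→24,e→30,b→29 30:7→35,4→30,n→7,e→30,b→7 31:7→31,4→22,n→22,e→7,b→31 32:7→36,4→30,n→30,e→32,b→7 33:7→33,4→35,n→36,e→7,b→7 34:7→34,4→21,n→21,e→21,b→7 35:7→35,4→35,n→7,e→7,b→7 36:7→36,4→35,n→35,e→7,b→7 (ε-aug+det+¬).
'4n': N↓-sim [52, 16, 2] end={s25,s49} ∉↓L; 2/2 deletions ∈↓L.
'7en': |S_i|=[52, 38, 14, 2] end={s25,s49} — reject; 3/3 single-dels accept.
'nb7e': |S_i|=[52, 46, 29, 15, 2] end={s25,s49} — reject; 4/4 deletions ∈↓L.
'bneb': run [52, 43, 35, 19, 4] end={s25,s44,s48,s49} rej; 4/4 single-dels accept.
'bnnnn': |S_i|=[52, 43, 35, 25, 11, 2] end={s25,s49} rej; 5/5 del acc.
5 obstructions.


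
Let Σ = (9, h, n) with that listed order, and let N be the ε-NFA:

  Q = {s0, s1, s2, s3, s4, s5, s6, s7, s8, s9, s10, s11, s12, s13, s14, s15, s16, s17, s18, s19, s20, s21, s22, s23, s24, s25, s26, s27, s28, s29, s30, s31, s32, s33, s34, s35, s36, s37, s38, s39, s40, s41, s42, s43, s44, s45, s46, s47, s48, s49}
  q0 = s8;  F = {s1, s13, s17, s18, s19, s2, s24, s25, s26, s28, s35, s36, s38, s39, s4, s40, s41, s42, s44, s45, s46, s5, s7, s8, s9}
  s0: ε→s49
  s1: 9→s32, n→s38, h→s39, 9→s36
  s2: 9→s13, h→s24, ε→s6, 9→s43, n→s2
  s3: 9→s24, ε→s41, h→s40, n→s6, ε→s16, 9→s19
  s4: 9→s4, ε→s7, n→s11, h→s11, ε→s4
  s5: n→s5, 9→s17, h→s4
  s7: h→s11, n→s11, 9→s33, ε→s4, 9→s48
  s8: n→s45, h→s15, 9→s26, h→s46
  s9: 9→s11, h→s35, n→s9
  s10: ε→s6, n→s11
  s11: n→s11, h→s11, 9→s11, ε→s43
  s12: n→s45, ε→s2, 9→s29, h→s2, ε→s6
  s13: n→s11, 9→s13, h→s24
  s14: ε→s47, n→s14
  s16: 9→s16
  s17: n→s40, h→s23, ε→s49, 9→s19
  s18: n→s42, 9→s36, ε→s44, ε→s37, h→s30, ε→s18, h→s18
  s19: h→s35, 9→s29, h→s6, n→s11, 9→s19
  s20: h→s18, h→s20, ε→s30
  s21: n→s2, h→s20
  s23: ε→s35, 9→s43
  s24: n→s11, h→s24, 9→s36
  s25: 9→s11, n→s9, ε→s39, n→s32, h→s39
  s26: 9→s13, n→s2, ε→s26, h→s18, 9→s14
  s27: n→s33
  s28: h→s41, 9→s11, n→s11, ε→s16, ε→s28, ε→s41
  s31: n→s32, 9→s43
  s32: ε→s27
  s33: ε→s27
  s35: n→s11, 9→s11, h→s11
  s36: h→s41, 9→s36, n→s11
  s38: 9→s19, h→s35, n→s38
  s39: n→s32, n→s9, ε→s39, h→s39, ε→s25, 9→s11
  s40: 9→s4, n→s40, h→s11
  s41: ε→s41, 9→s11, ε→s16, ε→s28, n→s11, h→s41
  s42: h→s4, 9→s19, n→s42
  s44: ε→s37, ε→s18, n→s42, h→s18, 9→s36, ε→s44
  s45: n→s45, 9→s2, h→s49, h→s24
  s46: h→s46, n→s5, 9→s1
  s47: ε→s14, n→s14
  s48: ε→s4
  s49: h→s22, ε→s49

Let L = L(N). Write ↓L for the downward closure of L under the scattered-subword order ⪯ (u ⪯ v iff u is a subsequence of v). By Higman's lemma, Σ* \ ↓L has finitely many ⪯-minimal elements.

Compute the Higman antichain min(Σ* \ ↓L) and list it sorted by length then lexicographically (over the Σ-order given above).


|Q|=50, |F|=25, |δ|=145 (36 ε).
min D↑ (22 st, q0=0, F={10}): 0:9→1,h→2,n→3 1:9→4,h→5,n→6 2:9→7,h→2,n→8 3:9→6,h→9,n→3 4:9→4,h→9,n→10 5:9→11,h→5,n→12 6:9→4,h→9,n→6 7:9→11,h→13,n→14 8:9→15,h→16,n→8 9:9→11,h→9,n→10 10:9→10,h→10,n→10 11:9→11,h→17,n→10 12:9→18,h→16,n→12 13:9→10,h→13,n→19 14:9→18,h→20,n→14 15:9→18,h→20,n→21 16:9→16,h→10,n→10 17:9→10,h→17,n→10 18:9→18,h→20,n→10 19:9→10,h→20,n→19 20:9→10,h→10,n→10 21:9→16,h→10,n→21.
'99n': N↓-sim [42, 37, 20, 6] end={s11,s14,s27,s33,s43,s47} rej; 3/3 deletions ∈↓L.
'nhn': N↓-sim [42, 31, 17, 4] end={s11,s27,s33,s43} rej; 3/3 single-dels accept.
'h9h9': N↓-sim [42, 35, 26, 15, 3] end={s11,s16,s43} — reject; 4/4 del acc.
'hnhh': |S_i|=[42, 35, 21, 11, 2] end={s11,s43} — reject; 4/4 deletions ∈↓L.
'hn9nh': run [42, 35, 21, 16, 8, 2] end={s11,s43} rej; 5/5 del acc.
5 words, ⪯-incomp.

Antichain: [99n, nhn, h9h9, hnhh, hn9nh].


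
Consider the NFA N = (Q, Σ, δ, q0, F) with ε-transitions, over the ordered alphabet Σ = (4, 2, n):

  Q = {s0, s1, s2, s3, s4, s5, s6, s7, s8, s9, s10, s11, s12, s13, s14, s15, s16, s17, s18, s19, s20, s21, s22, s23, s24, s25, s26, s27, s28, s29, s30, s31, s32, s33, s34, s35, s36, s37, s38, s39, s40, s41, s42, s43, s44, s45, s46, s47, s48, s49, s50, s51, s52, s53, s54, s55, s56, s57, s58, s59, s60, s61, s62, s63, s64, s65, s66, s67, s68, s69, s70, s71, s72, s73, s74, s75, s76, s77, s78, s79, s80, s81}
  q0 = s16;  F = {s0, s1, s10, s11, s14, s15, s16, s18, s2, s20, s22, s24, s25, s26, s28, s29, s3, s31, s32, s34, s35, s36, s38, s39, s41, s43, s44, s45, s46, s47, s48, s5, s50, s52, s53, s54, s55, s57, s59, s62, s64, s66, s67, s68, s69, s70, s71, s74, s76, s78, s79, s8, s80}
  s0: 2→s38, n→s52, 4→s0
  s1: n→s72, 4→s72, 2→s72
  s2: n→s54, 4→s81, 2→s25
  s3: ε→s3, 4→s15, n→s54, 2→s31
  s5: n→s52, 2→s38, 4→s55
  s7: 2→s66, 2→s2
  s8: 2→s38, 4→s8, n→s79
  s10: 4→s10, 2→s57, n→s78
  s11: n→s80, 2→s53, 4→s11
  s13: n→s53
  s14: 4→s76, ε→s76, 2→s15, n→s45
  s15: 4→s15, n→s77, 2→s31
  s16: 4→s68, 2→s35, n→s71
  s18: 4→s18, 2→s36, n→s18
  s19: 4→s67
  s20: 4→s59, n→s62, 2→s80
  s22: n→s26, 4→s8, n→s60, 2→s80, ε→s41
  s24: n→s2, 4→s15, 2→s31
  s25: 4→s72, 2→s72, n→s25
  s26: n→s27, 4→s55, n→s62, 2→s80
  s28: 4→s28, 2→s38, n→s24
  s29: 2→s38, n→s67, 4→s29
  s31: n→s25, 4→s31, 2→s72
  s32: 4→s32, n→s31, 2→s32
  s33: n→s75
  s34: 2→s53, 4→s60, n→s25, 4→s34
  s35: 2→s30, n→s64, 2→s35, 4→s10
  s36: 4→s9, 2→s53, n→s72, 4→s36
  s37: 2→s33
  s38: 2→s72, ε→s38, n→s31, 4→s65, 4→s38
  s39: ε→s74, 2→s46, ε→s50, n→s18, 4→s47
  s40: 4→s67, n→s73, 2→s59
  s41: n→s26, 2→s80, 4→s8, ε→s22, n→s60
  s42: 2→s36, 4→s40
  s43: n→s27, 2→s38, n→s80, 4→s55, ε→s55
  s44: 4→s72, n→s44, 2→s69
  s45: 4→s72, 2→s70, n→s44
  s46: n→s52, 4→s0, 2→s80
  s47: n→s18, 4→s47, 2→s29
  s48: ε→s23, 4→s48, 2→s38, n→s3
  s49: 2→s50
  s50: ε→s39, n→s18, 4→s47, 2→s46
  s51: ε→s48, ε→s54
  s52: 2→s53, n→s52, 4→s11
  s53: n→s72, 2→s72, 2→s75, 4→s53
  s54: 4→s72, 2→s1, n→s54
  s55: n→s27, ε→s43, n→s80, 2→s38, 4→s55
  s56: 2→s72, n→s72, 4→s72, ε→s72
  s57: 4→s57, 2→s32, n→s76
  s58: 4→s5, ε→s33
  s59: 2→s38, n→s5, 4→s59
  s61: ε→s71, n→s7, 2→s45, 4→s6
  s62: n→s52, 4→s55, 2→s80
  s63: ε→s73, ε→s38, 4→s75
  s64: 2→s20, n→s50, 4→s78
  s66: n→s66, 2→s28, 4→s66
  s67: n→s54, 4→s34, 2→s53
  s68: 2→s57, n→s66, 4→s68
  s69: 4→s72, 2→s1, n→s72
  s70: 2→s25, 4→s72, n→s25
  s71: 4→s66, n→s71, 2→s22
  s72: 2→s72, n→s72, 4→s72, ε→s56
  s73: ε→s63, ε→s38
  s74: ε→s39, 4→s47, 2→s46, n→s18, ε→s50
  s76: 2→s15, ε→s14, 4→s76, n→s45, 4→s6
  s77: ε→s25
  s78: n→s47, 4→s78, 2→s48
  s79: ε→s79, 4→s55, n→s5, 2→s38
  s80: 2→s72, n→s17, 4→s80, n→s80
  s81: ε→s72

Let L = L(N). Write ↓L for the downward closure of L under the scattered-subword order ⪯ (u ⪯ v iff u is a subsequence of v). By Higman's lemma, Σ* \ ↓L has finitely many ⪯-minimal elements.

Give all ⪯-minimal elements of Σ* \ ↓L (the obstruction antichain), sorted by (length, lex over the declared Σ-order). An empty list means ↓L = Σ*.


Antichain: [n222, 422n2, 42nn4, 2nnn2n, n2n4n2].

|Q|=82, |F|=53, |δ|=221 (27 ε).
min D↑ (49 st, q0=0, F={30}): 0:4→1,2→2,n→3 1:4→1,2→4,n→5 2:4→6,2→2,n→7 3:4→5,2→8,n→3 4:4→4,2→9,n→10 5:4→5,2→11,n→5 6:4→6,2→4,n→12 7:4→12,2→13,n→14 8:4→15,2→16,n→17 9:4→9,2→9,n→18 10:4→10,2→19,n→20 11:4→11,2→21,n→22 12:4→12,2→23,n→24 13:4→25,2→16,n→26 14:4→24,2→27,n→28 15:4→15,2→21,n→29 16:4→16,2→30,n→16 17:4→31,2→16,n→26 18:4→18,2→30,n→32 19:4→19,2→18,n→32 20:4→30,2→33,n→34 21:4→21,2→30,n→18 22:4→19,2→18,n→35 23:4→23,2→21,n→36 24:4→24,2→37,n→28 25:4→25,2→21,n→38 26:4→31,2→16,n→39 27:4→40,2→16,n→39 28:4→28,2→41,n→28 29:4→31,2→21,n→38 30:4→30,2→30,n→30 31:4→31,2→21,n→16 32:4→30,2→30,n→32 33:4→30,2→32,n→32 34:4→30,2→42,n→34 35:4→30,2→32,n→43 36:4→19,2→18,n→43 37:4→37,2→21,n→44 38:4→31,2→21,n→39 39:4→45,2→46,n→39 40:4→40,2→21,n→39 41:4→41,2→46,n→30 42:4→30,2→47,n→30 43:4→30,2→47,n→43 44:4→48,2→46,n→43 45:4→45,2→46,n→16 46:4→46,2→30,n→30 47:4→30,2→30,n→30 48:4→48,2→46,n→32.
'n222': |S_i|=[66, 59, 45, 11, 3] end={s56,s72,s75} — reject; 4/4 deletions ∈↓L.
'422n2': |S_i|=[66, 52, 34, 14, 5, 2] end={s56,s72} ∉↓L; 5/5 deletions ∈↓L.
'42nn4': run [66, 52, 34, 24, 12, 3] end={s56,s72,s81} — reject; 5/5 deletions ∈↓L.
'2nnn2n': N↓-sim [66, 62, 53, 41, 22, 8, 2] end={s56,s72} — reject; 6/6 deletions ∈↓L.
'n2n4n2': N↓-sim [66, 59, 45, 30, 19, 8, 2] end={s56,s72} rej; 6/6 deletions ∈↓L.
5 minimals (antichain).


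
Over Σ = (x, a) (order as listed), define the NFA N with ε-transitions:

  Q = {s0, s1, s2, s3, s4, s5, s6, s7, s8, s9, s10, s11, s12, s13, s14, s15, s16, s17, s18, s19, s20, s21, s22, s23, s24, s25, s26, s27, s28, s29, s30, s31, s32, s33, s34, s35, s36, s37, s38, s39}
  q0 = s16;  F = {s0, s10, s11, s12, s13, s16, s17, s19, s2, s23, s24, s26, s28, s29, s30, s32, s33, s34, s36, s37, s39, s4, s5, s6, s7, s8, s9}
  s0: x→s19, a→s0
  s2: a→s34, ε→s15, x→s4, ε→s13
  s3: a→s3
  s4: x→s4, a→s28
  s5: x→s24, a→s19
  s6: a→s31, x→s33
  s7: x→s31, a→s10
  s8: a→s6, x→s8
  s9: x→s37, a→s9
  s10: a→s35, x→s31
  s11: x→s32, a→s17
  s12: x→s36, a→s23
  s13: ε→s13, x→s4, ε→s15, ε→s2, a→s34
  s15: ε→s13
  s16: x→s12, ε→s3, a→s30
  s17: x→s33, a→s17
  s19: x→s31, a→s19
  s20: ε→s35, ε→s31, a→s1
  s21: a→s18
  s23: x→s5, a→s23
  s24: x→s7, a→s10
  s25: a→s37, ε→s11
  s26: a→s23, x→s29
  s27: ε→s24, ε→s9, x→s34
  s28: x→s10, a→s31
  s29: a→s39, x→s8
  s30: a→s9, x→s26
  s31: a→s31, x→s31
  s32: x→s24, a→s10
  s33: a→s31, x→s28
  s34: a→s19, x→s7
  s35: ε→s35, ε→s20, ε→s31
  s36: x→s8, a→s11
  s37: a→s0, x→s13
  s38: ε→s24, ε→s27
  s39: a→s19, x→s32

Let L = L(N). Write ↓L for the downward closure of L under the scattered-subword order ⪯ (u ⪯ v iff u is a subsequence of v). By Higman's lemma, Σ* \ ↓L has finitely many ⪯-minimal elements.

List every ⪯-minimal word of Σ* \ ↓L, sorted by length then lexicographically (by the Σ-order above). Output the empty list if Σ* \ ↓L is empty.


|Q|=40, |F|=27, |δ|=78 (17 ε).
min D↑ (27 st, q0=0, F={21}): 0:x→1,a→2 1:x→3,a→4 2:x→5,a→6 3:x→7,a→8 4:x→9,a→4 5:x→10,a→4 6:x→11,a→6 7:x→7,a→12 8:x→13,a→14 9:x→15,a→16 10:x→7,a→17 11:x→18,a→19 12:x→20,a→21 13:x→15,a→22 14:x→20,a→14 15:x→23,a→22 16:x→21,a→16 17:x→13,a→16 18:x→24,a→25 19:x→16,a→19 20:x→26,a→21 21:x→21,a→21 22:x→21,a→21 23:x→21,a→22 24:x→24,a→26 25:x→23,a→16 26:x→22,a→21 (ε-aug+det+¬).
'xxxaa': |S_i|=[33, 29, 24, 13, 8, 4] end={s1,s20,s31,s35} ∉↓L; 5/5 del acc.
'xaxax': N↓-sim [33, 29, 19, 12, 6, 1] end={s31} — reject; 5/5 del acc.
'xxaaxa': run [33, 29, 24, 16, 9, 7, 4] end={s1,s20,s31,s35} ∉↓L; 6/6 del acc.
'xaxxxx': |S_i|=[33, 29, 19, 12, 8, 6, 1] end={s31} rej; 6/6 deletions ∈↓L.
'axxaax': |S_i|=[33, 30, 25, 21, 14, 6, 1] end={s31} ∉↓L; 6/6 deletions ∈↓L.
'aaxaxx': N↓-sim [33, 30, 25, 19, 10, 7, 1] end={s31} rej; 6/6 deletions ∈↓L.
6 words, ⪯-incomp.

Antichain: [xxxaa, xaxax, xxaaxa, xaxxxx, axxaax, aaxaxx].
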